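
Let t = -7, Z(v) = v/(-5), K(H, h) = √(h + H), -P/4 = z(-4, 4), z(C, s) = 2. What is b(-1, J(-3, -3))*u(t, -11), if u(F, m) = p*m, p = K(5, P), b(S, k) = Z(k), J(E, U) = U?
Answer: -33*I*√3/5 ≈ -11.432*I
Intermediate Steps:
P = -8 (P = -4*2 = -8)
K(H, h) = √(H + h)
Z(v) = -v/5 (Z(v) = v*(-⅕) = -v/5)
b(S, k) = -k/5
p = I*√3 (p = √(5 - 8) = √(-3) = I*√3 ≈ 1.732*I)
u(F, m) = I*m*√3 (u(F, m) = (I*√3)*m = I*m*√3)
b(-1, J(-3, -3))*u(t, -11) = (-⅕*(-3))*(I*(-11)*√3) = 3*(-11*I*√3)/5 = -33*I*√3/5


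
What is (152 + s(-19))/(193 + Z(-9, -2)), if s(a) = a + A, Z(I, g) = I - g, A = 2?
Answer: 45/62 ≈ 0.72581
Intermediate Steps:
s(a) = 2 + a (s(a) = a + 2 = 2 + a)
(152 + s(-19))/(193 + Z(-9, -2)) = (152 + (2 - 19))/(193 + (-9 - 1*(-2))) = (152 - 17)/(193 + (-9 + 2)) = 135/(193 - 7) = 135/186 = 135*(1/186) = 45/62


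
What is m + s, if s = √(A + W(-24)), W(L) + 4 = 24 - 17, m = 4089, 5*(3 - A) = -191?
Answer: 4089 + √1105/5 ≈ 4095.6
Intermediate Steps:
A = 206/5 (A = 3 - ⅕*(-191) = 3 + 191/5 = 206/5 ≈ 41.200)
W(L) = 3 (W(L) = -4 + (24 - 17) = -4 + 7 = 3)
s = √1105/5 (s = √(206/5 + 3) = √(221/5) = √1105/5 ≈ 6.6483)
m + s = 4089 + √1105/5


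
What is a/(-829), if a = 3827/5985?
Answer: -3827/4961565 ≈ -0.00077133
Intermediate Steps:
a = 3827/5985 (a = 3827*(1/5985) = 3827/5985 ≈ 0.63943)
a/(-829) = (3827/5985)/(-829) = (3827/5985)*(-1/829) = -3827/4961565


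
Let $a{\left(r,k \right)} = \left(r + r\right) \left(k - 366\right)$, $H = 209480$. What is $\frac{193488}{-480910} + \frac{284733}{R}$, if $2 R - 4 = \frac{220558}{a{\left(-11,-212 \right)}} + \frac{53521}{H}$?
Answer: $\frac{5363881264851592632}{203460480550385} \approx 26363.0$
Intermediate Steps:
$a{\left(r,k \right)} = 2 r \left(-366 + k\right)$
$R = \frac{846147847}{78345520}$ ($R = 2 + \frac{\frac{220558}{2 \left(-11\right) \left(-366 - 212\right)} + \frac{53521}{209480}}{2} = 2 + \frac{\frac{220558}{2 \left(-11\right) \left(-578\right)} + 53521 \cdot \frac{1}{209480}}{2} = 2 + \frac{\frac{220558}{12716} + \frac{53521}{209480}}{2} = 2 + \frac{220558 \cdot \frac{1}{12716} + \frac{53521}{209480}}{2} = 2 + \frac{\frac{6487}{374} + \frac{53521}{209480}}{2} = 2 + \frac{1}{2} \cdot \frac{689456807}{39172760} = 2 + \frac{689456807}{78345520} = \frac{846147847}{78345520} \approx 10.8$)
$\frac{193488}{-480910} + \frac{284733}{R} = \frac{193488}{-480910} + \frac{284733}{\frac{846147847}{78345520}} = 193488 \left(- \frac{1}{480910}\right) + 284733 \cdot \frac{78345520}{846147847} = - \frac{96744}{240455} + \frac{22307554946160}{846147847} = \frac{5363881264851592632}{203460480550385}$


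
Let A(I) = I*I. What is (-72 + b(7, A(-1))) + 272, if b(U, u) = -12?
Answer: 188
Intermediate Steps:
A(I) = I**2
(-72 + b(7, A(-1))) + 272 = (-72 - 12) + 272 = -84 + 272 = 188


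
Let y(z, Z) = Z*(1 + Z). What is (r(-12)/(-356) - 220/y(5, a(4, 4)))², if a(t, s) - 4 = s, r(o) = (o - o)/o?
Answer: 3025/324 ≈ 9.3364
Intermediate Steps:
r(o) = 0 (r(o) = 0/o = 0)
a(t, s) = 4 + s
(r(-12)/(-356) - 220/y(5, a(4, 4)))² = (0/(-356) - 220*1/((1 + (4 + 4))*(4 + 4)))² = (0*(-1/356) - 220*1/(8*(1 + 8)))² = (0 - 220/(8*9))² = (0 - 220/72)² = (0 - 220*1/72)² = (0 - 55/18)² = (-55/18)² = 3025/324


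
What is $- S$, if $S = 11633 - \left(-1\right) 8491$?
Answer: $-20124$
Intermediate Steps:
$S = 20124$ ($S = 11633 - -8491 = 11633 + 8491 = 20124$)
$- S = \left(-1\right) 20124 = -20124$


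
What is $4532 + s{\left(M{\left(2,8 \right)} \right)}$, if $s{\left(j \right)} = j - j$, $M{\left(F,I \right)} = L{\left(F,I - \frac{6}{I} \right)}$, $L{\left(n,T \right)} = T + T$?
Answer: $4532$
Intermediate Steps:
$L{\left(n,T \right)} = 2 T$
$M{\left(F,I \right)} = - \frac{12}{I} + 2 I$ ($M{\left(F,I \right)} = 2 \left(I - \frac{6}{I}\right) = - \frac{12}{I} + 2 I$)
$s{\left(j \right)} = 0$
$4532 + s{\left(M{\left(2,8 \right)} \right)} = 4532 + 0 = 4532$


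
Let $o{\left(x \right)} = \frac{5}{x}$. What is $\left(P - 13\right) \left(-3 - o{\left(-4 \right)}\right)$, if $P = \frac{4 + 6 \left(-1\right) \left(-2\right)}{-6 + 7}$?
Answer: $- \frac{21}{4} \approx -5.25$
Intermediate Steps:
$P = 16$ ($P = \frac{4 - -12}{1} = \left(4 + 12\right) 1 = 16 \cdot 1 = 16$)
$\left(P - 13\right) \left(-3 - o{\left(-4 \right)}\right) = \left(16 - 13\right) \left(-3 - \frac{5}{-4}\right) = 3 \left(-3 - 5 \left(- \frac{1}{4}\right)\right) = 3 \left(-3 - - \frac{5}{4}\right) = 3 \left(-3 + \frac{5}{4}\right) = 3 \left(- \frac{7}{4}\right) = - \frac{21}{4}$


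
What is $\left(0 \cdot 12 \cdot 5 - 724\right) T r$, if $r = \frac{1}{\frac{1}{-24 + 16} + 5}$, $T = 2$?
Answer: $- \frac{11584}{39} \approx -297.03$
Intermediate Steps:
$r = \frac{8}{39}$ ($r = \frac{1}{\frac{1}{-8} + 5} = \frac{1}{- \frac{1}{8} + 5} = \frac{1}{\frac{39}{8}} = \frac{8}{39} \approx 0.20513$)
$\left(0 \cdot 12 \cdot 5 - 724\right) T r = \left(0 \cdot 12 \cdot 5 - 724\right) 2 \cdot \frac{8}{39} = \left(0 \cdot 5 - 724\right) \frac{16}{39} = \left(0 - 724\right) \frac{16}{39} = \left(-724\right) \frac{16}{39} = - \frac{11584}{39}$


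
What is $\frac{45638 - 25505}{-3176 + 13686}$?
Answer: $\frac{20133}{10510} \approx 1.9156$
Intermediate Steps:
$\frac{45638 - 25505}{-3176 + 13686} = \frac{20133}{10510}$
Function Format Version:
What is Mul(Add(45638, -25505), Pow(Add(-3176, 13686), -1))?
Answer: Rational(20133, 10510) ≈ 1.9156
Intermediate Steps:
Mul(Add(45638, -25505), Pow(Add(-3176, 13686), -1)) = Mul(20133, Pow(10510, -1)) = Mul(20133, Rational(1, 10510)) = Rational(20133, 10510)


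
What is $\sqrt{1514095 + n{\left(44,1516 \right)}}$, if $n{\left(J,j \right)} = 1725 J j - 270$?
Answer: $5 \sqrt{4663129} \approx 10797.0$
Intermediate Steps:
$n{\left(J,j \right)} = -270 + 1725 J j$ ($n{\left(J,j \right)} = 1725 J j - 270 = -270 + 1725 J j$)
$\sqrt{1514095 + n{\left(44,1516 \right)}} = \sqrt{1514095 - \left(270 - 115064400\right)} = \sqrt{1514095 + \left(-270 + 115064400\right)} = \sqrt{1514095 + 115064130} = \sqrt{116578225} = 5 \sqrt{4663129}$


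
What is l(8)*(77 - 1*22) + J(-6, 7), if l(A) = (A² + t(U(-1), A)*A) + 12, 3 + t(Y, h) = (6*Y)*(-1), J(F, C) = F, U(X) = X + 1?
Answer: 2854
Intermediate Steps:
U(X) = 1 + X
t(Y, h) = -3 - 6*Y (t(Y, h) = -3 + (6*Y)*(-1) = -3 - 6*Y)
l(A) = 12 + A² - 3*A (l(A) = (A² + (-3 - 6*(1 - 1))*A) + 12 = (A² + (-3 - 6*0)*A) + 12 = (A² + (-3 + 0)*A) + 12 = (A² - 3*A) + 12 = 12 + A² - 3*A)
l(8)*(77 - 1*22) + J(-6, 7) = (12 + 8² - 3*8)*(77 - 1*22) - 6 = (12 + 64 - 24)*(77 - 22) - 6 = 52*55 - 6 = 2860 - 6 = 2854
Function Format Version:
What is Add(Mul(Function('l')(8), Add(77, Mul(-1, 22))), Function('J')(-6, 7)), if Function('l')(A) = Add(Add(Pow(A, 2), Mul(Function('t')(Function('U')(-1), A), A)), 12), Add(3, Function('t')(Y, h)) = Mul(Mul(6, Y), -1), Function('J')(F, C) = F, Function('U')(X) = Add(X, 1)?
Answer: 2854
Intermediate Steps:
Function('U')(X) = Add(1, X)
Function('t')(Y, h) = Add(-3, Mul(-6, Y)) (Function('t')(Y, h) = Add(-3, Mul(Mul(6, Y), -1)) = Add(-3, Mul(-6, Y)))
Function('l')(A) = Add(12, Pow(A, 2), Mul(-3, A)) (Function('l')(A) = Add(Add(Pow(A, 2), Mul(Add(-3, Mul(-6, Add(1, -1))), A)), 12) = Add(Add(Pow(A, 2), Mul(Add(-3, Mul(-6, 0)), A)), 12) = Add(Add(Pow(A, 2), Mul(Add(-3, 0), A)), 12) = Add(Add(Pow(A, 2), Mul(-3, A)), 12) = Add(12, Pow(A, 2), Mul(-3, A)))
Add(Mul(Function('l')(8), Add(77, Mul(-1, 22))), Function('J')(-6, 7)) = Add(Mul(Add(12, Pow(8, 2), Mul(-3, 8)), Add(77, Mul(-1, 22))), -6) = Add(Mul(Add(12, 64, -24), Add(77, -22)), -6) = Add(Mul(52, 55), -6) = Add(2860, -6) = 2854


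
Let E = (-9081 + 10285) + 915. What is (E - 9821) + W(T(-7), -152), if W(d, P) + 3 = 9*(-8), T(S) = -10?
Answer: -7777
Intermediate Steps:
W(d, P) = -75 (W(d, P) = -3 + 9*(-8) = -3 - 72 = -75)
E = 2119 (E = 1204 + 915 = 2119)
(E - 9821) + W(T(-7), -152) = (2119 - 9821) - 75 = -7702 - 75 = -7777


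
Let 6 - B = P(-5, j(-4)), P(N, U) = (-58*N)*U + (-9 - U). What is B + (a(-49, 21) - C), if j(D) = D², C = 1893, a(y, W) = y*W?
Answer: -7531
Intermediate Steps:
a(y, W) = W*y
P(N, U) = -9 - U - 58*N*U (P(N, U) = -58*N*U + (-9 - U) = -9 - U - 58*N*U)
B = -4609 (B = 6 - (-9 - 1*(-4)² - 58*(-5)*(-4)²) = 6 - (-9 - 1*16 - 58*(-5)*16) = 6 - (-9 - 16 + 4640) = 6 - 1*4615 = 6 - 4615 = -4609)
B + (a(-49, 21) - C) = -4609 + (21*(-49) - 1*1893) = -4609 + (-1029 - 1893) = -4609 - 2922 = -7531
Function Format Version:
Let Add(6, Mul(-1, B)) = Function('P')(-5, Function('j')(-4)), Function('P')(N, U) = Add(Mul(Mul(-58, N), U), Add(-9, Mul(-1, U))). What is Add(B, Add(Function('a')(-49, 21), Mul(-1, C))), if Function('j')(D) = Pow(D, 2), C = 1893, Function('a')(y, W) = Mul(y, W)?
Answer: -7531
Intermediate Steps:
Function('a')(y, W) = Mul(W, y)
Function('P')(N, U) = Add(-9, Mul(-1, U), Mul(-58, N, U)) (Function('P')(N, U) = Add(Mul(-58, N, U), Add(-9, Mul(-1, U))) = Add(-9, Mul(-1, U), Mul(-58, N, U)))
B = -4609 (B = Add(6, Mul(-1, Add(-9, Mul(-1, Pow(-4, 2)), Mul(-58, -5, Pow(-4, 2))))) = Add(6, Mul(-1, Add(-9, Mul(-1, 16), Mul(-58, -5, 16)))) = Add(6, Mul(-1, Add(-9, -16, 4640))) = Add(6, Mul(-1, 4615)) = Add(6, -4615) = -4609)
Add(B, Add(Function('a')(-49, 21), Mul(-1, C))) = Add(-4609, Add(Mul(21, -49), Mul(-1, 1893))) = Add(-4609, Add(-1029, -1893)) = Add(-4609, -2922) = -7531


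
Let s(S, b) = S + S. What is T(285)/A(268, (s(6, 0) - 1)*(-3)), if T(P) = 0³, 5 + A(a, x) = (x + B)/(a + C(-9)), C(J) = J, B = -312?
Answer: 0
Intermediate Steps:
s(S, b) = 2*S
A(a, x) = -5 + (-312 + x)/(-9 + a) (A(a, x) = -5 + (x - 312)/(a - 9) = -5 + (-312 + x)/(-9 + a))
T(P) = 0
T(285)/A(268, (s(6, 0) - 1)*(-3)) = 0/(((-267 + (2*6 - 1)*(-3) - 5*268)/(-9 + 268))) = 0/(((-267 + (12 - 1)*(-3) - 1340)/259)) = 0/(((-267 + 11*(-3) - 1340)/259)) = 0/(((-267 - 33 - 1340)/259)) = 0/(((1/259)*(-1640))) = 0/(-1640/259) = 0*(-259/1640) = 0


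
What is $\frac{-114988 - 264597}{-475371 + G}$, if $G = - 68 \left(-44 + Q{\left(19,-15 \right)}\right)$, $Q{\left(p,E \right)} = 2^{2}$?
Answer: $\frac{379585}{472651} \approx 0.8031$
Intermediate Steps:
$Q{\left(p,E \right)} = 4$
$G = 2720$ ($G = - 68 \left(-44 + 4\right) = \left(-68\right) \left(-40\right) = 2720$)
$\frac{-114988 - 264597}{-475371 + G} = \frac{-114988 - 264597}{-475371 + 2720} = \frac{-114988 - 264597}{-472651} = \left(-379585\right) \left(- \frac{1}{472651}\right) = \frac{379585}{472651}$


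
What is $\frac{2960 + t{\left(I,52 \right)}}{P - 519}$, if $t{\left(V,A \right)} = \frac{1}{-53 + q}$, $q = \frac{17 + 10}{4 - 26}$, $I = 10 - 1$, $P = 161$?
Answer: $- \frac{1765629}{213547} \approx -8.2681$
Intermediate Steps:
$I = 9$
$q = - \frac{27}{22}$ ($q = \frac{27}{-22} = 27 \left(- \frac{1}{22}\right) = - \frac{27}{22} \approx -1.2273$)
$t{\left(V,A \right)} = - \frac{22}{1193}$ ($t{\left(V,A \right)} = \frac{1}{-53 - \frac{27}{22}} = \frac{1}{- \frac{1193}{22}} = - \frac{22}{1193}$)
$\frac{2960 + t{\left(I,52 \right)}}{P - 519} = \frac{2960 - \frac{22}{1193}}{161 - 519} = \frac{3531258}{1193 \left(-358\right)} = \frac{3531258}{1193} \left(- \frac{1}{358}\right) = - \frac{1765629}{213547}$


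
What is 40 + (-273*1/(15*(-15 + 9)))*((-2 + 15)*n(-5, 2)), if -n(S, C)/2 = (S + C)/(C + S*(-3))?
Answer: 4583/85 ≈ 53.918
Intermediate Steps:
n(S, C) = -2*(C + S)/(C - 3*S) (n(S, C) = -2*(S + C)/(C + S*(-3)) = -2*(C + S)/(C - 3*S))
40 + (-273*1/(15*(-15 + 9)))*((-2 + 15)*n(-5, 2)) = 40 + (-273*1/(15*(-15 + 9)))*((-2 + 15)*(2*(-1*2 - 1*(-5))/(2 - 3*(-5)))) = 40 + (-273/(15*(-6)))*(13*(2*(-2 + 5)/(2 + 15))) = 40 + (-273/(-90))*(13*(2*3/17)) = 40 + (-273*(-1/90))*(13*(2*(1/17)*3)) = 40 + 91*(13*(6/17))/30 = 40 + (91/30)*(78/17) = 40 + 1183/85 = 4583/85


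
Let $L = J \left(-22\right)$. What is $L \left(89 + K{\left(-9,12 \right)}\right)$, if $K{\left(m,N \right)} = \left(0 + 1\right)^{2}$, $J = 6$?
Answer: $-11880$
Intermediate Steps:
$K{\left(m,N \right)} = 1$ ($K{\left(m,N \right)} = 1^{2} = 1$)
$L = -132$ ($L = 6 \left(-22\right) = -132$)
$L \left(89 + K{\left(-9,12 \right)}\right) = - 132 \left(89 + 1\right) = \left(-132\right) 90 = -11880$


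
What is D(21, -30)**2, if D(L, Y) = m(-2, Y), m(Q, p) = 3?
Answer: 9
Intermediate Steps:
D(L, Y) = 3
D(21, -30)**2 = 3**2 = 9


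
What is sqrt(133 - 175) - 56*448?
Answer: -25088 + I*sqrt(42) ≈ -25088.0 + 6.4807*I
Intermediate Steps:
sqrt(133 - 175) - 56*448 = sqrt(-42) - 25088 = I*sqrt(42) - 25088 = -25088 + I*sqrt(42)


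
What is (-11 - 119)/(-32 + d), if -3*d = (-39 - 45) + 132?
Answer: 65/24 ≈ 2.7083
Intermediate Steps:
d = -16 (d = -((-39 - 45) + 132)/3 = -(-84 + 132)/3 = -⅓*48 = -16)
(-11 - 119)/(-32 + d) = (-11 - 119)/(-32 - 16) = -130/(-48) = -130*(-1/48) = 65/24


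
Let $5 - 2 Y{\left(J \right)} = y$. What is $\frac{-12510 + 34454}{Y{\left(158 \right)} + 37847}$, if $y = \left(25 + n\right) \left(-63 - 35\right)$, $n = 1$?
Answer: $\frac{3376}{6019} \approx 0.56089$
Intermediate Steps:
$y = -2548$ ($y = \left(25 + 1\right) \left(-63 - 35\right) = 26 \left(-98\right) = -2548$)
$Y{\left(J \right)} = \frac{2553}{2}$ ($Y{\left(J \right)} = \frac{5}{2} - -1274 = \frac{5}{2} + 1274 = \frac{2553}{2}$)
$\frac{-12510 + 34454}{Y{\left(158 \right)} + 37847} = \frac{-12510 + 34454}{\frac{2553}{2} + 37847} = \frac{21944}{\frac{78247}{2}} = 21944 \cdot \frac{2}{78247} = \frac{3376}{6019}$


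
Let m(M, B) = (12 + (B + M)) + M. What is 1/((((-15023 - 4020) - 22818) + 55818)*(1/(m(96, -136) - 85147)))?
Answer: -85079/13957 ≈ -6.0958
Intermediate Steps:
m(M, B) = 12 + B + 2*M (m(M, B) = (12 + B + M) + M = 12 + B + 2*M)
1/((((-15023 - 4020) - 22818) + 55818)*(1/(m(96, -136) - 85147))) = 1/((((-15023 - 4020) - 22818) + 55818)*(1/((12 - 136 + 2*96) - 85147))) = 1/(((-19043 - 22818) + 55818)*(1/((12 - 136 + 192) - 85147))) = 1/((-41861 + 55818)*(1/(68 - 85147))) = 1/(13957*(1/(-85079))) = 1/(13957*(-1/85079)) = (1/13957)*(-85079) = -85079/13957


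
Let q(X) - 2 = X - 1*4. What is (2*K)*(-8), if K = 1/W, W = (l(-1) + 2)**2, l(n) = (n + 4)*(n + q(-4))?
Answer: -16/361 ≈ -0.044321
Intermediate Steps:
q(X) = -2 + X (q(X) = 2 + (X - 1*4) = 2 + (X - 4) = 2 + (-4 + X) = -2 + X)
l(n) = (-6 + n)*(4 + n) (l(n) = (n + 4)*(n + (-2 - 4)) = (4 + n)*(n - 6) = (4 + n)*(-6 + n) = (-6 + n)*(4 + n))
W = 361 (W = ((-24 + (-1)**2 - 2*(-1)) + 2)**2 = ((-24 + 1 + 2) + 2)**2 = (-21 + 2)**2 = (-19)**2 = 361)
K = 1/361 ≈ 0.0027701
(2*K)*(-8) = (2*(1/361))*(-8) = (2/361)*(-8) = -16/361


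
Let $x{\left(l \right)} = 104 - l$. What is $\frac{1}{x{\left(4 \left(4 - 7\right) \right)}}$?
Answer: $\frac{1}{116} \approx 0.0086207$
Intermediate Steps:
$\frac{1}{x{\left(4 \left(4 - 7\right) \right)}} = \frac{1}{104 - 4 \left(4 - 7\right)} = \frac{1}{104 - 4 \left(-3\right)} = \frac{1}{104 - -12} = \frac{1}{104 + 12} = \frac{1}{116}$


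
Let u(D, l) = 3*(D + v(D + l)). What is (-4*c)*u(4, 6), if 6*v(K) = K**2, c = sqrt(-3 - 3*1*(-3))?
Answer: -248*sqrt(6) ≈ -607.47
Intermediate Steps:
c = sqrt(6) (c = sqrt(-3 - 3*(-3)) = sqrt(-3 + 9) = sqrt(6) ≈ 2.4495)
v(K) = K**2/6
u(D, l) = (D + l)**2/2 + 3*D (u(D, l) = 3*(D + (D + l)**2/6) = (D + l)**2/2 + 3*D)
(-4*c)*u(4, 6) = (-4*sqrt(6))*((4 + 6)**2/2 + 3*4) = (-4*sqrt(6))*((1/2)*10**2 + 12) = (-4*sqrt(6))*((1/2)*100 + 12) = (-4*sqrt(6))*(50 + 12) = -4*sqrt(6)*62 = -248*sqrt(6)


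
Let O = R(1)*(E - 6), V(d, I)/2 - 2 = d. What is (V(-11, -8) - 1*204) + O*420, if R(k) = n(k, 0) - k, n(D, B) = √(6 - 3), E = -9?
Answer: 6078 - 6300*√3 ≈ -4833.9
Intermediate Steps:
V(d, I) = 4 + 2*d
n(D, B) = √3
R(k) = √3 - k
O = 15 - 15*√3 (O = (√3 - 1*1)*(-9 - 6) = (√3 - 1)*(-15) = (-1 + √3)*(-15) = 15 - 15*√3 ≈ -10.981)
(V(-11, -8) - 1*204) + O*420 = ((4 + 2*(-11)) - 1*204) + (15 - 15*√3)*420 = ((4 - 22) - 204) + (6300 - 6300*√3) = (-18 - 204) + (6300 - 6300*√3) = -222 + (6300 - 6300*√3) = 6078 - 6300*√3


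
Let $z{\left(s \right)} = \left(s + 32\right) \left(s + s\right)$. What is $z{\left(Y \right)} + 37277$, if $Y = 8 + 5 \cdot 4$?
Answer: $40637$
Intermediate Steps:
$Y = 28$ ($Y = 8 + 20 = 28$)
$z{\left(s \right)} = 2 s \left(32 + s\right)$ ($z{\left(s \right)} = \left(32 + s\right) 2 s = 2 s \left(32 + s\right)$)
$z{\left(Y \right)} + 37277 = 2 \cdot 28 \left(32 + 28\right) + 37277 = 2 \cdot 28 \cdot 60 + 37277 = 3360 + 37277 = 40637$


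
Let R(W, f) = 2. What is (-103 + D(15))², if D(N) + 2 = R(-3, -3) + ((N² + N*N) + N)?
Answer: 131044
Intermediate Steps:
D(N) = N + 2*N² (D(N) = -2 + (2 + ((N² + N*N) + N)) = -2 + (2 + ((N² + N²) + N)) = -2 + (2 + (2*N² + N)) = -2 + (2 + (N + 2*N²)) = -2 + (2 + N + 2*N²) = N + 2*N²)
(-103 + D(15))² = (-103 + 15*(1 + 2*15))² = (-103 + 15*(1 + 30))² = (-103 + 15*31)² = (-103 + 465)² = 362² = 131044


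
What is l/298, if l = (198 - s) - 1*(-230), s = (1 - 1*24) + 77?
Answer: 187/149 ≈ 1.2550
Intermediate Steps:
s = 54 (s = (1 - 24) + 77 = -23 + 77 = 54)
l = 374 (l = (198 - 1*54) - 1*(-230) = (198 - 54) + 230 = 144 + 230 = 374)
l/298 = 374/298 = 374*(1/298) = 187/149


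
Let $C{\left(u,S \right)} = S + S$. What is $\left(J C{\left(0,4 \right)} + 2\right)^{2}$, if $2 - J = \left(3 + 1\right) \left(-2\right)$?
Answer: $6724$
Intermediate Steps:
$C{\left(u,S \right)} = 2 S$
$J = 10$ ($J = 2 - \left(3 + 1\right) \left(-2\right) = 2 - 4 \left(-2\right) = 2 - -8 = 2 + 8 = 10$)
$\left(J C{\left(0,4 \right)} + 2\right)^{2} = \left(10 \cdot 2 \cdot 4 + 2\right)^{2} = \left(10 \cdot 8 + 2\right)^{2} = \left(80 + 2\right)^{2} = 82^{2} = 6724$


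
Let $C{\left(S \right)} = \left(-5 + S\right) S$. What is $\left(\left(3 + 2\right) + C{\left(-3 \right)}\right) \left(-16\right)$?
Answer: $-464$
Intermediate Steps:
$C{\left(S \right)} = S \left(-5 + S\right)$
$\left(\left(3 + 2\right) + C{\left(-3 \right)}\right) \left(-16\right) = \left(\left(3 + 2\right) - 3 \left(-5 - 3\right)\right) \left(-16\right) = \left(5 - -24\right) \left(-16\right) = \left(5 + 24\right) \left(-16\right) = 29 \left(-16\right) = -464$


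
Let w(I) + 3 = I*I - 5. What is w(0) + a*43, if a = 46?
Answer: 1970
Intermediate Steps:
w(I) = -8 + I**2 (w(I) = -3 + (I*I - 5) = -3 + (I**2 - 5) = -3 + (-5 + I**2) = -8 + I**2)
w(0) + a*43 = (-8 + 0**2) + 46*43 = (-8 + 0) + 1978 = -8 + 1978 = 1970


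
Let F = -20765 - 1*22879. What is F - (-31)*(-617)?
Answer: -62771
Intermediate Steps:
F = -43644 (F = -20765 - 22879 = -43644)
F - (-31)*(-617) = -43644 - (-31)*(-617) = -43644 - 1*19127 = -43644 - 19127 = -62771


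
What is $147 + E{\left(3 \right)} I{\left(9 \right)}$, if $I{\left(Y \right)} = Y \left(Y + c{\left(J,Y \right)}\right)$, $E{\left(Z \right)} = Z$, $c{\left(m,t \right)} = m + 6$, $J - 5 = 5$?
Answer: $822$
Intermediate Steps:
$J = 10$ ($J = 5 + 5 = 10$)
$c{\left(m,t \right)} = 6 + m$
$I{\left(Y \right)} = Y \left(16 + Y\right)$ ($I{\left(Y \right)} = Y \left(Y + \left(6 + 10\right)\right) = Y \left(Y + 16\right) = Y \left(16 + Y\right)$)
$147 + E{\left(3 \right)} I{\left(9 \right)} = 147 + 3 \cdot 9 \left(16 + 9\right) = 147 + 3 \cdot 9 \cdot 25 = 147 + 3 \cdot 225 = 147 + 675 = 822$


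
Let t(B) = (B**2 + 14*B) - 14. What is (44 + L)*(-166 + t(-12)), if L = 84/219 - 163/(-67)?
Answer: -46711716/4891 ≈ -9550.5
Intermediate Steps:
L = 13775/4891 (L = 84*(1/219) - 163*(-1/67) = 28/73 + 163/67 = 13775/4891 ≈ 2.8164)
t(B) = -14 + B**2 + 14*B
(44 + L)*(-166 + t(-12)) = (44 + 13775/4891)*(-166 + (-14 + (-12)**2 + 14*(-12))) = 228979*(-166 + (-14 + 144 - 168))/4891 = 228979*(-166 - 38)/4891 = (228979/4891)*(-204) = -46711716/4891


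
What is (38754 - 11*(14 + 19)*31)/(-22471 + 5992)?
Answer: -9167/5493 ≈ -1.6689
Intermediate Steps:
(38754 - 11*(14 + 19)*31)/(-22471 + 5992) = (38754 - 11*33*31)/(-16479) = (38754 - 363*31)*(-1/16479) = (38754 - 11253)*(-1/16479) = 27501*(-1/16479) = -9167/5493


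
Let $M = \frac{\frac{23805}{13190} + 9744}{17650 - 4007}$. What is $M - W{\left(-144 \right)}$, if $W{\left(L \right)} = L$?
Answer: $\frac{5208303129}{35990234} \approx 144.71$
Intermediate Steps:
$M = \frac{25709433}{35990234}$ ($M = \frac{23805 \cdot \frac{1}{13190} + 9744}{13643} = \left(\frac{4761}{2638} + 9744\right) \frac{1}{13643} = \frac{25709433}{2638} \cdot \frac{1}{13643} = \frac{25709433}{35990234} \approx 0.71434$)
$M - W{\left(-144 \right)} = \frac{25709433}{35990234} - -144 = \frac{25709433}{35990234} + 144 = \frac{5208303129}{35990234}$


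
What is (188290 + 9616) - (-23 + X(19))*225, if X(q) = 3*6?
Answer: 199031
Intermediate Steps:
X(q) = 18
(188290 + 9616) - (-23 + X(19))*225 = (188290 + 9616) - (-23 + 18)*225 = 197906 - (-5)*225 = 197906 - 1*(-1125) = 197906 + 1125 = 199031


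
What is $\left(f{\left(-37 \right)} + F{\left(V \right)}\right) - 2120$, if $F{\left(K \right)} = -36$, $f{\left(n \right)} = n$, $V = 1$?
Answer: $-2193$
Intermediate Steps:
$\left(f{\left(-37 \right)} + F{\left(V \right)}\right) - 2120 = \left(-37 - 36\right) - 2120 = -73 - 2120 = -2193$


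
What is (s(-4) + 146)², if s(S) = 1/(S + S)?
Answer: 1361889/64 ≈ 21280.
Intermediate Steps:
s(S) = 1/(2*S)
(s(-4) + 146)² = ((½)/(-4) + 146)² = ((½)*(-¼) + 146)² = (-⅛ + 146)² = (1167/8)² = 1361889/64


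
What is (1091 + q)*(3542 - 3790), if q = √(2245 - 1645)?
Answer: -270568 - 2480*√6 ≈ -2.7664e+5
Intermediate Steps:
q = 10*√6 (q = √600 = 10*√6 ≈ 24.495)
(1091 + q)*(3542 - 3790) = (1091 + 10*√6)*(3542 - 3790) = (1091 + 10*√6)*(-248) = -270568 - 2480*√6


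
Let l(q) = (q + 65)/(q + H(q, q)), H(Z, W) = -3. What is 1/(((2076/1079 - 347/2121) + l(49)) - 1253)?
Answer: -52636857/65730871949 ≈ -0.00080079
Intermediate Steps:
l(q) = (65 + q)/(-3 + q) (l(q) = (q + 65)/(q - 3) = (65 + q)/(-3 + q))
1/(((2076/1079 - 347/2121) + l(49)) - 1253) = 1/(((2076/1079 - 347/2121) + (65 + 49)/(-3 + 49)) - 1253) = 1/(((2076*(1/1079) - 347*1/2121) + 114/46) - 1253) = 1/(((2076/1079 - 347/2121) + (1/46)*114) - 1253) = 1/((4028783/2288559 + 57/23) - 1253) = 1/(223109872/52636857 - 1253) = 1/(-65730871949/52636857) = -52636857/65730871949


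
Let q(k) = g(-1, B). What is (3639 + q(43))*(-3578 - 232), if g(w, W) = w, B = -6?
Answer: -13860780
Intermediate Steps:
q(k) = -1
(3639 + q(43))*(-3578 - 232) = (3639 - 1)*(-3578 - 232) = 3638*(-3810) = -13860780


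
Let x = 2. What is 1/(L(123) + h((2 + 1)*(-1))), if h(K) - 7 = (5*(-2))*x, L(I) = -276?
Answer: -1/289 ≈ -0.0034602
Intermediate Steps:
h(K) = -13 (h(K) = 7 + (5*(-2))*2 = 7 - 10*2 = 7 - 20 = -13)
1/(L(123) + h((2 + 1)*(-1))) = 1/(-276 - 13) = 1/(-289) = -1/289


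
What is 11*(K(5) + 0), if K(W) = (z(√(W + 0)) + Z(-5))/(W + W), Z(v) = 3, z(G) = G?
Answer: 33/10 + 11*√5/10 ≈ 5.7597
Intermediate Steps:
K(W) = (3 + √W)/(2*W) (K(W) = (√(W + 0) + 3)/(W + W) = (√W + 3)/((2*W)) = (3 + √W)*(1/(2*W)) = (3 + √W)/(2*W))
11*(K(5) + 0) = 11*((½)*(3 + √5)/5 + 0) = 11*((½)*(⅕)*(3 + √5) + 0) = 11*((3/10 + √5/10) + 0) = 11*(3/10 + √5/10) = 33/10 + 11*√5/10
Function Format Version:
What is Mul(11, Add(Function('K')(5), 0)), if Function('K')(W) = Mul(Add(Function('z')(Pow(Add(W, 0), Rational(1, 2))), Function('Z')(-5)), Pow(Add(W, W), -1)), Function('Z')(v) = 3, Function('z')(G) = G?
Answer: Add(Rational(33, 10), Mul(Rational(11, 10), Pow(5, Rational(1, 2)))) ≈ 5.7597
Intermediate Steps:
Function('K')(W) = Mul(Rational(1, 2), Pow(W, -1), Add(3, Pow(W, Rational(1, 2)))) (Function('K')(W) = Mul(Add(Pow(Add(W, 0), Rational(1, 2)), 3), Pow(Add(W, W), -1)) = Mul(Add(Pow(W, Rational(1, 2)), 3), Pow(Mul(2, W), -1)) = Mul(Add(3, Pow(W, Rational(1, 2))), Mul(Rational(1, 2), Pow(W, -1))) = Mul(Rational(1, 2), Pow(W, -1), Add(3, Pow(W, Rational(1, 2)))))
Mul(11, Add(Function('K')(5), 0)) = Mul(11, Add(Mul(Rational(1, 2), Pow(5, -1), Add(3, Pow(5, Rational(1, 2)))), 0)) = Mul(11, Add(Mul(Rational(1, 2), Rational(1, 5), Add(3, Pow(5, Rational(1, 2)))), 0)) = Mul(11, Add(Add(Rational(3, 10), Mul(Rational(1, 10), Pow(5, Rational(1, 2)))), 0)) = Mul(11, Add(Rational(3, 10), Mul(Rational(1, 10), Pow(5, Rational(1, 2))))) = Add(Rational(33, 10), Mul(Rational(11, 10), Pow(5, Rational(1, 2))))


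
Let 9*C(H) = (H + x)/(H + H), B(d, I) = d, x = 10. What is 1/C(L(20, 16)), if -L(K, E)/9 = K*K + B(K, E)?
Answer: 6804/377 ≈ 18.048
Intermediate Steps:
L(K, E) = -9*K - 9*K² (L(K, E) = -9*(K*K + K) = -9*(K² + K) = -9*(K + K²) = -9*K - 9*K²)
C(H) = (10 + H)/(18*H) (C(H) = ((H + 10)/(H + H))/9 = ((10 + H)/((2*H)))/9 = ((1/(2*H))*(10 + H))/9 = ((10 + H)/(2*H))/9 = (10 + H)/(18*H))
1/C(L(20, 16)) = 1/((10 + 9*20*(-1 - 1*20))/(18*((9*20*(-1 - 1*20))))) = 1/((10 + 9*20*(-1 - 20))/(18*((9*20*(-1 - 20))))) = 1/((10 + 9*20*(-21))/(18*((9*20*(-21))))) = 1/((1/18)*(10 - 3780)/(-3780)) = 1/((1/18)*(-1/3780)*(-3770)) = 1/(377/6804) = 6804/377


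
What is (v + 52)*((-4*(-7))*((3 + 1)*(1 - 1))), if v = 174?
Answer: 0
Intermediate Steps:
(v + 52)*((-4*(-7))*((3 + 1)*(1 - 1))) = (174 + 52)*((-4*(-7))*((3 + 1)*(1 - 1))) = 226*(28*(4*0)) = 226*(28*0) = 226*0 = 0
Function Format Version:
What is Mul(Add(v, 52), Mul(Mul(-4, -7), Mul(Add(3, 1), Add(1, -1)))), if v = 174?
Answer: 0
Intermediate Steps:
Mul(Add(v, 52), Mul(Mul(-4, -7), Mul(Add(3, 1), Add(1, -1)))) = Mul(Add(174, 52), Mul(Mul(-4, -7), Mul(Add(3, 1), Add(1, -1)))) = Mul(226, Mul(28, Mul(4, 0))) = Mul(226, Mul(28, 0)) = Mul(226, 0) = 0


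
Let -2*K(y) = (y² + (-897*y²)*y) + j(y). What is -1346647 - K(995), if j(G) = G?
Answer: -883613865149/2 ≈ -4.4181e+11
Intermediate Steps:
K(y) = -y/2 - y²/2 + 897*y³/2 (K(y) = -((y² + (-897*y²)*y) + y)/2 = -((y² - 897*y³) + y)/2 = -(y + y² - 897*y³)/2 = -y/2 - y²/2 + 897*y³/2)
-1346647 - K(995) = -1346647 - 995*(-1 - 1*995 + 897*995²)/2 = -1346647 - 995*(-1 - 995 + 897*990025)/2 = -1346647 - 995*(-1 - 995 + 888052425)/2 = -1346647 - 995*888051429/2 = -1346647 - 1*883611171855/2 = -1346647 - 883611171855/2 = -883613865149/2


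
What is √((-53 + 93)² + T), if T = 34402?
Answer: √36002 ≈ 189.74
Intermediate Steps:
√((-53 + 93)² + T) = √((-53 + 93)² + 34402) = √(40² + 34402) = √(1600 + 34402) = √36002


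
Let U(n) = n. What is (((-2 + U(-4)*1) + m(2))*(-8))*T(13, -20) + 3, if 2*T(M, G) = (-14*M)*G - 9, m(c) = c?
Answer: 58099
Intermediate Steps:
T(M, G) = -9/2 - 7*G*M (T(M, G) = ((-14*M)*G - 9)/2 = (-14*G*M - 9)/2 = (-9 - 14*G*M)/2 = -9/2 - 7*G*M)
(((-2 + U(-4)*1) + m(2))*(-8))*T(13, -20) + 3 = (((-2 - 4*1) + 2)*(-8))*(-9/2 - 7*(-20)*13) + 3 = (((-2 - 4) + 2)*(-8))*(-9/2 + 1820) + 3 = ((-6 + 2)*(-8))*(3631/2) + 3 = -4*(-8)*(3631/2) + 3 = 32*(3631/2) + 3 = 58096 + 3 = 58099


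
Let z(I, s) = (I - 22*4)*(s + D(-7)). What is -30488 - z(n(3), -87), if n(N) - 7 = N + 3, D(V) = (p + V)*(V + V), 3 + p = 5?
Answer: -31763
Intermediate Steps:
p = 2 (p = -3 + 5 = 2)
D(V) = 2*V*(2 + V) (D(V) = (2 + V)*(V + V) = (2 + V)*(2*V) = 2*V*(2 + V))
n(N) = 10 + N (n(N) = 7 + (N + 3) = 7 + (3 + N) = 10 + N)
z(I, s) = (-88 + I)*(70 + s) (z(I, s) = (I - 22*4)*(s + 2*(-7)*(2 - 7)) = (I - 88)*(s + 2*(-7)*(-5)) = (-88 + I)*(s + 70) = (-88 + I)*(70 + s))
-30488 - z(n(3), -87) = -30488 - (-6160 - 88*(-87) + 70*(10 + 3) + (10 + 3)*(-87)) = -30488 - (-6160 + 7656 + 70*13 + 13*(-87)) = -30488 - (-6160 + 7656 + 910 - 1131) = -30488 - 1*1275 = -30488 - 1275 = -31763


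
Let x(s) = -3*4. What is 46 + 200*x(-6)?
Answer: -2354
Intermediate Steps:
x(s) = -12
46 + 200*x(-6) = 46 + 200*(-12) = 46 - 2400 = -2354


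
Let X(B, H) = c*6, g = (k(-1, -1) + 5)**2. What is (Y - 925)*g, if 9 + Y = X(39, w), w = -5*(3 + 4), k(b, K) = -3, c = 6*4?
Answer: -3160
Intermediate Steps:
c = 24
g = 4 (g = (-3 + 5)**2 = 2**2 = 4)
w = -35 (w = -5*7 = -35)
X(B, H) = 144 (X(B, H) = 24*6 = 144)
Y = 135 (Y = -9 + 144 = 135)
(Y - 925)*g = (135 - 925)*4 = -790*4 = -3160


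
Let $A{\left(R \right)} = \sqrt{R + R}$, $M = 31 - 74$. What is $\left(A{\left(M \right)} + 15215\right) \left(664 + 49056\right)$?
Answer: $756489800 + 49720 i \sqrt{86} \approx 7.5649 \cdot 10^{8} + 4.6108 \cdot 10^{5} i$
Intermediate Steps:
$M = -43$
$A{\left(R \right)} = \sqrt{2} \sqrt{R}$ ($A{\left(R \right)} = \sqrt{2 R} = \sqrt{2} \sqrt{R}$)
$\left(A{\left(M \right)} + 15215\right) \left(664 + 49056\right) = \left(\sqrt{2} \sqrt{-43} + 15215\right) \left(664 + 49056\right) = \left(\sqrt{2} i \sqrt{43} + 15215\right) 49720 = \left(i \sqrt{86} + 15215\right) 49720 = \left(15215 + i \sqrt{86}\right) 49720 = 756489800 + 49720 i \sqrt{86}$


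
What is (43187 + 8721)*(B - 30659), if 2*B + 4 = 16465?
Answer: -1164218578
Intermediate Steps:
B = 16461/2 (B = -2 + (1/2)*16465 = -2 + 16465/2 = 16461/2 ≈ 8230.5)
(43187 + 8721)*(B - 30659) = (43187 + 8721)*(16461/2 - 30659) = 51908*(-44857/2) = -1164218578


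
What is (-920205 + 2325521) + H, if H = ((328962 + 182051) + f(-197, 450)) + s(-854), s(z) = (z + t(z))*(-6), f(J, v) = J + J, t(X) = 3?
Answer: 1921041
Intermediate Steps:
f(J, v) = 2*J
s(z) = -18 - 6*z (s(z) = (z + 3)*(-6) = (3 + z)*(-6) = -18 - 6*z)
H = 515725 (H = ((328962 + 182051) + 2*(-197)) + (-18 - 6*(-854)) = (511013 - 394) + (-18 + 5124) = 510619 + 5106 = 515725)
(-920205 + 2325521) + H = (-920205 + 2325521) + 515725 = 1405316 + 515725 = 1921041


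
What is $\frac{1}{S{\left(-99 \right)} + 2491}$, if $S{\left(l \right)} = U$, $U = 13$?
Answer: $\frac{1}{2504} \approx 0.00039936$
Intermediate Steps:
$S{\left(l \right)} = 13$
$\frac{1}{S{\left(-99 \right)} + 2491} = \frac{1}{13 + 2491} = \frac{1}{2504}$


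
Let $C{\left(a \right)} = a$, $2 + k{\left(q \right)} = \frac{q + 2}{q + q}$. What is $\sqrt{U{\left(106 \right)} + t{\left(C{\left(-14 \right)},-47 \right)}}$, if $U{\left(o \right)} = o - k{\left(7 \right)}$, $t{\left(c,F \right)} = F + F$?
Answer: $\frac{\sqrt{2618}}{14} \approx 3.6547$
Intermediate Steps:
$k{\left(q \right)} = -2 + \frac{2 + q}{2 q}$ ($k{\left(q \right)} = -2 + \frac{q + 2}{q + q} = -2 + \frac{2 + q}{2 q}$)
$t{\left(c,F \right)} = 2 F$
$U{\left(o \right)} = \frac{19}{14} + o$ ($U{\left(o \right)} = o - \left(- \frac{3}{2} + \frac{1}{7}\right) = o - - \frac{19}{14} = o + \frac{19}{14} = \frac{19}{14} + o$)
$\sqrt{U{\left(106 \right)} + t{\left(C{\left(-14 \right)},-47 \right)}} = \sqrt{\left(\frac{19}{14} + 106\right) + 2 \left(-47\right)} = \sqrt{\frac{1503}{14} - 94} = \sqrt{\frac{187}{14}} = \frac{\sqrt{2618}}{14}$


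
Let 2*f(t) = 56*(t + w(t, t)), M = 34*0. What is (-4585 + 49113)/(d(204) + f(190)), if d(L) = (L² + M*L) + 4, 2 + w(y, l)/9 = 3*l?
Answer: 11132/47519 ≈ 0.23426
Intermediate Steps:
M = 0
w(y, l) = -18 + 27*l (w(y, l) = -18 + 9*(3*l) = -18 + 27*l)
f(t) = -504 + 784*t (f(t) = (56*(t + (-18 + 27*t)))/2 = (56*(-18 + 28*t))/2 = (-1008 + 1568*t)/2 = -504 + 784*t)
d(L) = 4 + L² (d(L) = (L² + 0*L) + 4 = (L² + 0) + 4 = L² + 4 = 4 + L²)
(-4585 + 49113)/(d(204) + f(190)) = (-4585 + 49113)/((4 + 204²) + (-504 + 784*190)) = 44528/((4 + 41616) + (-504 + 148960)) = 44528/(41620 + 148456) = 44528/190076 = 44528*(1/190076) = 11132/47519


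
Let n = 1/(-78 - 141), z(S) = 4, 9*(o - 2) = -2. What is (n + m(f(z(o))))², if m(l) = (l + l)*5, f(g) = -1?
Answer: 4800481/47961 ≈ 100.09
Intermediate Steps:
o = 16/9 (o = 2 + (⅑)*(-2) = 2 - 2/9 = 16/9 ≈ 1.7778)
m(l) = 10*l (m(l) = (2*l)*5 = 10*l)
n = -1/219 (n = 1/(-219) = -1/219 ≈ -0.0045662)
(n + m(f(z(o))))² = (-1/219 + 10*(-1))² = (-1/219 - 10)² = (-2191/219)² = 4800481/47961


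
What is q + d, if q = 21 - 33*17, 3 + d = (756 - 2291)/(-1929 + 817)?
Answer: -602281/1112 ≈ -541.62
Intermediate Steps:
d = -1801/1112 (d = -3 + (756 - 2291)/(-1929 + 817) = -3 - 1535/(-1112) = -3 - 1535*(-1/1112) = -3 + 1535/1112 = -1801/1112 ≈ -1.6196)
q = -540 (q = 21 - 561 = -540)
q + d = -540 - 1801/1112 = -602281/1112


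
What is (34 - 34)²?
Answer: 0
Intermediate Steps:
(34 - 34)² = 0² = 0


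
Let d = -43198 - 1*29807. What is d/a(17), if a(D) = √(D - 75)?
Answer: 73005*I*√58/58 ≈ 9586.0*I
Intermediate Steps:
d = -73005 (d = -43198 - 29807 = -73005)
a(D) = √(-75 + D)
d/a(17) = -73005/√(-75 + 17) = -73005*(-I*√58/58) = -(-73005)*I*√58/58 = 73005*I*√58/58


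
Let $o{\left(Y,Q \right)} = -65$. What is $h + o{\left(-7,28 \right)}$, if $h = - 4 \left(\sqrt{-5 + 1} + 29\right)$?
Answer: $-181 - 8 i \approx -181.0 - 8.0 i$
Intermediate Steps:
$h = -116 - 8 i$ ($h = - 4 \left(\sqrt{-4} + 29\right) = - 4 \left(2 i + 29\right) = - 4 \left(29 + 2 i\right) = -116 - 8 i \approx -116.0 - 8.0 i$)
$h + o{\left(-7,28 \right)} = \left(-116 - 8 i\right) - 65 = -181 - 8 i$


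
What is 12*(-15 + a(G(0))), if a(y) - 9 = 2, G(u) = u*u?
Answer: -48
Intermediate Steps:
G(u) = u²
a(y) = 11 (a(y) = 9 + 2 = 11)
12*(-15 + a(G(0))) = 12*(-15 + 11) = 12*(-4) = -48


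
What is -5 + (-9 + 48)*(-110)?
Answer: -4295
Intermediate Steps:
-5 + (-9 + 48)*(-110) = -5 + 39*(-110) = -5 - 4290 = -4295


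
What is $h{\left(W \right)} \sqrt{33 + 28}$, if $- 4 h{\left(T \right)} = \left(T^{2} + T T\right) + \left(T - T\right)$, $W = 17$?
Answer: $- \frac{289 \sqrt{61}}{2} \approx -1128.6$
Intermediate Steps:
$h{\left(T \right)} = - \frac{T^{2}}{2}$ ($h{\left(T \right)} = - \frac{\left(T^{2} + T T\right) + \left(T - T\right)}{4} = - \frac{\left(T^{2} + T^{2}\right) + 0}{4} = - \frac{2 T^{2} + 0}{4} = - \frac{2 T^{2}}{4} = - \frac{T^{2}}{2}$)
$h{\left(W \right)} \sqrt{33 + 28} = - \frac{17^{2}}{2} \sqrt{33 + 28} = \left(- \frac{1}{2}\right) 289 \sqrt{61} = - \frac{289 \sqrt{61}}{2}$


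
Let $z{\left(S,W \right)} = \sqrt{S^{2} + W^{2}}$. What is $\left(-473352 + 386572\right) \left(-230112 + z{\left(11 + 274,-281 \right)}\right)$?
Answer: $19969119360 - 86780 \sqrt{160186} \approx 1.9934 \cdot 10^{10}$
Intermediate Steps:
$\left(-473352 + 386572\right) \left(-230112 + z{\left(11 + 274,-281 \right)}\right) = \left(-473352 + 386572\right) \left(-230112 + \sqrt{\left(11 + 274\right)^{2} + \left(-281\right)^{2}}\right) = - 86780 \left(-230112 + \sqrt{285^{2} + 78961}\right) = - 86780 \left(-230112 + \sqrt{81225 + 78961}\right) = - 86780 \left(-230112 + \sqrt{160186}\right) = 19969119360 - 86780 \sqrt{160186}$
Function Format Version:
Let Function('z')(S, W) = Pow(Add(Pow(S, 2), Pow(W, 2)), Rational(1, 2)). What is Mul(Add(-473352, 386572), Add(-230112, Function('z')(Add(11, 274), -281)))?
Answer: Add(19969119360, Mul(-86780, Pow(160186, Rational(1, 2)))) ≈ 1.9934e+10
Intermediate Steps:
Mul(Add(-473352, 386572), Add(-230112, Function('z')(Add(11, 274), -281))) = Mul(Add(-473352, 386572), Add(-230112, Pow(Add(Pow(Add(11, 274), 2), Pow(-281, 2)), Rational(1, 2)))) = Mul(-86780, Add(-230112, Pow(Add(Pow(285, 2), 78961), Rational(1, 2)))) = Mul(-86780, Add(-230112, Pow(Add(81225, 78961), Rational(1, 2)))) = Mul(-86780, Add(-230112, Pow(160186, Rational(1, 2)))) = Add(19969119360, Mul(-86780, Pow(160186, Rational(1, 2))))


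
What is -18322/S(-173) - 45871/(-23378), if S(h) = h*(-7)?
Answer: -372781935/28310758 ≈ -13.167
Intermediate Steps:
S(h) = -7*h
-18322/S(-173) - 45871/(-23378) = -18322/((-7*(-173))) - 45871/(-23378) = -18322/1211 - 45871*(-1/23378) = -18322*1/1211 + 45871/23378 = -18322/1211 + 45871/23378 = -372781935/28310758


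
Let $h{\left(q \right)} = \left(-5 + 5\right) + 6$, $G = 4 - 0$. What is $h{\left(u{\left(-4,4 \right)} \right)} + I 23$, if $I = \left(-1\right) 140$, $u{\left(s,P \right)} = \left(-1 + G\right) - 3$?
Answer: $-3214$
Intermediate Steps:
$G = 4$ ($G = 4 + 0 = 4$)
$u{\left(s,P \right)} = 0$ ($u{\left(s,P \right)} = \left(-1 + 4\right) - 3 = 3 - 3 = 0$)
$I = -140$
$h{\left(q \right)} = 6$ ($h{\left(q \right)} = 0 + 6 = 6$)
$h{\left(u{\left(-4,4 \right)} \right)} + I 23 = 6 - 3220 = -3214$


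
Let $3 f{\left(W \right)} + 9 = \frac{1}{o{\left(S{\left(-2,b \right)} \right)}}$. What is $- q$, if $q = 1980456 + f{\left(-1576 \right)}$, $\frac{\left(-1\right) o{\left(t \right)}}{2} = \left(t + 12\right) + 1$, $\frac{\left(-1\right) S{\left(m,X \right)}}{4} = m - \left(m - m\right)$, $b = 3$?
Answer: $- \frac{249537077}{126} \approx -1.9805 \cdot 10^{6}$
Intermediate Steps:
$S{\left(m,X \right)} = - 4 m$ ($S{\left(m,X \right)} = - 4 \left(m - \left(m - m\right)\right) = - 4 \left(m - 0\right) = - 4 \left(m + 0\right) = - 4 m$)
$o{\left(t \right)} = -26 - 2 t$ ($o{\left(t \right)} = - 2 \left(\left(t + 12\right) + 1\right) = - 2 \left(\left(12 + t\right) + 1\right) = - 2 \left(13 + t\right) = -26 - 2 t$)
$f{\left(W \right)} = - \frac{379}{126}$ ($f{\left(W \right)} = -3 + \frac{1}{3 \left(-26 - 2 \left(\left(-4\right) \left(-2\right)\right)\right)} = -3 + \frac{1}{3 \left(-26 - 16\right)} = -3 + \frac{1}{3 \left(-42\right)} = -3 + \frac{1}{3} \left(- \frac{1}{42}\right) = -3 - \frac{1}{126} = - \frac{379}{126}$)
$q = \frac{249537077}{126}$ ($q = 1980456 - \frac{379}{126} = \frac{249537077}{126} \approx 1.9805 \cdot 10^{6}$)
$- q = \left(-1\right) \frac{249537077}{126} = - \frac{249537077}{126}$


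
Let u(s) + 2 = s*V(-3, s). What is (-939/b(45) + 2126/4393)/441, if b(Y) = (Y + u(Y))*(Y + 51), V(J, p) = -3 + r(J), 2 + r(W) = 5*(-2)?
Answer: 4930137/4353357568 ≈ 0.0011325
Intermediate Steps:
r(W) = -12 (r(W) = -2 + 5*(-2) = -2 - 10 = -12)
V(J, p) = -15 (V(J, p) = -3 - 12 = -15)
u(s) = -2 - 15*s (u(s) = -2 + s*(-15) = -2 - 15*s)
b(Y) = (-2 - 14*Y)*(51 + Y) (b(Y) = (Y + (-2 - 15*Y))*(Y + 51) = (-2 - 14*Y)*(51 + Y))
(-939/b(45) + 2126/4393)/441 = (-939/(-102 - 716*45 - 14*45²) + 2126/4393)/441 = (-939/(-102 - 32220 - 14*2025) + 2126*(1/4393))*(1/441) = (-939/(-102 - 32220 - 28350) + 2126/4393)*(1/441) = (-939/(-60672) + 2126/4393)*(1/441) = (-939*(-1/60672) + 2126/4393)*(1/441) = (313/20224 + 2126/4393)*(1/441) = (44371233/88844032)*(1/441) = 4930137/4353357568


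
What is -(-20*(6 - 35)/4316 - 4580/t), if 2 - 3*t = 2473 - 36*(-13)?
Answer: -15251615/3171181 ≈ -4.8094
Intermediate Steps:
t = -2939/3 (t = ⅔ - (2473 - 36*(-13))/3 = ⅔ - (2473 - 1*(-468))/3 = ⅔ - (2473 + 468)/3 = ⅔ - ⅓*2941 = ⅔ - 2941/3 = -2939/3 ≈ -979.67)
-(-20*(6 - 35)/4316 - 4580/t) = -(-20*(6 - 35)/4316 - 4580/(-2939/3)) = -(-20*(-29)*(1/4316) - 4580*(-3/2939)) = -(580*(1/4316) + 13740/2939) = -(145/1079 + 13740/2939) = -1*15251615/3171181 = -15251615/3171181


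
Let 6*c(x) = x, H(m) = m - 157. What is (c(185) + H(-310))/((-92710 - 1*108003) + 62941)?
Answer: 2617/826632 ≈ 0.0031659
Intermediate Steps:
H(m) = -157 + m
c(x) = x/6
(c(185) + H(-310))/((-92710 - 1*108003) + 62941) = ((1/6)*185 + (-157 - 310))/((-92710 - 1*108003) + 62941) = (185/6 - 467)/((-92710 - 108003) + 62941) = -2617/(6*(-200713 + 62941)) = -2617/6/(-137772) = -2617/6*(-1/137772) = 2617/826632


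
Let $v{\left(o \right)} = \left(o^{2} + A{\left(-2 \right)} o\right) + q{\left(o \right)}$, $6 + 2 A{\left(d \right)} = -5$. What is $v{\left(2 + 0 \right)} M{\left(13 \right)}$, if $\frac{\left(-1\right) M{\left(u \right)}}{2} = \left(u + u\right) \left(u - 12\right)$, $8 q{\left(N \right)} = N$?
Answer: $351$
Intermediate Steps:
$A{\left(d \right)} = - \frac{11}{2}$ ($A{\left(d \right)} = -3 + \frac{1}{2} \left(-5\right) = -3 - \frac{5}{2} = - \frac{11}{2}$)
$q{\left(N \right)} = \frac{N}{8}$
$v{\left(o \right)} = o^{2} - \frac{43 o}{8}$ ($v{\left(o \right)} = \left(o^{2} - \frac{11 o}{2}\right) + \frac{o}{8} = o^{2} - \frac{43 o}{8}$)
$M{\left(u \right)} = - 4 u \left(-12 + u\right)$ ($M{\left(u \right)} = - 2 \left(u + u\right) \left(u - 12\right) = - 2 \cdot 2 u \left(-12 + u\right) = - 4 u \left(-12 + u\right)$)
$v{\left(2 + 0 \right)} M{\left(13 \right)} = \frac{\left(2 + 0\right) \left(-43 + 8 \left(2 + 0\right)\right)}{8} \cdot 4 \cdot 13 \left(12 - 13\right) = \frac{1}{8} \cdot 2 \left(-43 + 8 \cdot 2\right) 4 \cdot 13 \left(12 - 13\right) = \frac{1}{8} \cdot 2 \left(-43 + 16\right) 4 \cdot 13 \left(-1\right) = \frac{1}{8} \cdot 2 \left(-27\right) \left(-52\right) = \left(- \frac{27}{4}\right) \left(-52\right) = 351$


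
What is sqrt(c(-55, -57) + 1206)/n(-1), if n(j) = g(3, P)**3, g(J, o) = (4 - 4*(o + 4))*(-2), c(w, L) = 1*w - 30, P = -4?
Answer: -sqrt(1121)/512 ≈ -0.065393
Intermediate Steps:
c(w, L) = -30 + w (c(w, L) = w - 30 = -30 + w)
g(J, o) = 24 + 8*o (g(J, o) = (4 - 4*(4 + o))*(-2) = (4 + (-16 - 4*o))*(-2) = (-12 - 4*o)*(-2) = 24 + 8*o)
n(j) = -512 (n(j) = (24 + 8*(-4))**3 = (24 - 32)**3 = (-8)**3 = -512)
sqrt(c(-55, -57) + 1206)/n(-1) = sqrt((-30 - 55) + 1206)/(-512) = sqrt(-85 + 1206)*(-1/512) = sqrt(1121)*(-1/512) = -sqrt(1121)/512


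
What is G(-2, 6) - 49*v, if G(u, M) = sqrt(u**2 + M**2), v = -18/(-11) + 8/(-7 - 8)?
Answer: -8918/165 + 2*sqrt(10) ≈ -47.724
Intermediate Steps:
v = 182/165 (v = -18*(-1/11) + 8/(-15) = 18/11 + 8*(-1/15) = 18/11 - 8/15 = 182/165 ≈ 1.1030)
G(u, M) = sqrt(M**2 + u**2)
G(-2, 6) - 49*v = sqrt(6**2 + (-2)**2) - 49*182/165 = sqrt(36 + 4) - 8918/165 = sqrt(40) - 8918/165 = 2*sqrt(10) - 8918/165 = -8918/165 + 2*sqrt(10)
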